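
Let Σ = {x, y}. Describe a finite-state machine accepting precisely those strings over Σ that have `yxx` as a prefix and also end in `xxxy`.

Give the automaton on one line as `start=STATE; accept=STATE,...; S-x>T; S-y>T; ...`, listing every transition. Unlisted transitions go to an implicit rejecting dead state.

start=S0; accept=S7; S0-x>S1; S0-y>S2; S1-x>S1; S1-y>S1; S2-x>S3; S2-y>S1; S3-x>S4; S3-y>S1; S4-x>S5; S4-y>S6; S5-x>S5; S5-y>S7; S6-x>S8; S6-y>S6; S7-x>S8; S7-y>S6; S8-x>S4; S8-y>S6

Handle the two conditions separately and then intersect. One (5 states) tracks whether the input so far still matches the prefix `yxx`; the other (5 states) tracks how much of the suffix `xxxy` has currently been matched. Each combined state is a pair, one component from each; accept when both components accept. Equivalent product states are then merged.
9 states suffice.
        x   y  
>  S0   S1  S2 
   S1   S1  S1 
   S2   S3  S1 
   S3   S4  S1 
   S4   S5  S6 
   S5   S5  S7 
   S6   S8  S6 
 * S7   S8  S6 
   S8   S4  S6 
(> = start, * = accepting)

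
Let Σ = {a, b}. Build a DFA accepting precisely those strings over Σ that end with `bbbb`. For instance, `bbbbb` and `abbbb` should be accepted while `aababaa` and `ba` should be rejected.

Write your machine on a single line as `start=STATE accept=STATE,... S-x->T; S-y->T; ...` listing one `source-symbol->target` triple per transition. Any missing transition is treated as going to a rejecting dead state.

start=q0; accept=q4; q0-a->q0; q0-b->q1; q1-a->q0; q1-b->q2; q2-a->q0; q2-b->q3; q3-a->q0; q3-b->q4; q4-a->q0; q4-b->q4

Remember how much of `bbbb` the current input suffix matches. State q0 means no match yet; q1 means the last symbol is `b`; q2 means the last 2 symbols are `bb`; q3 means the last 3 symbols are `bbb`; q4 means the last 4 symbols are `bbbb`. Only q4 accepts. On a mismatch, fall back to the longest proper suffix that is still a prefix of `bbbb`.
With 5 states:
        a   b  
>  q0   q0  q1 
   q1   q0  q2 
   q2   q0  q3 
   q3   q0  q4 
 * q4   q0  q4 
(> = start, * = accepting)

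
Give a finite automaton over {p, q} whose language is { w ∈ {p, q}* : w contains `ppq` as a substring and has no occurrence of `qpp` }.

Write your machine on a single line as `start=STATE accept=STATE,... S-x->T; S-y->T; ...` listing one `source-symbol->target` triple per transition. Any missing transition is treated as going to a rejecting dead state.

start=s0; accept=s5,s7; s0-p->s1; s0-q->s2; s1-p->s3; s1-q->s2; s2-p->s4; s2-q->s2; s3-p->s3; s3-q->s5; s4-p->s6; s4-q->s2; s5-p->s7; s5-q->s5; s6-p->s6; s6-q->s8; s7-p->s8; s7-q->s5; s8-p->s8; s8-q->s8

Run two small machines in parallel and take their product. One (4 states) tracks whether and how much of `ppq` has been seen; the other (4 states) tracks partial matches of the forbidden pattern `qpp`. Each combined state is a pair, one component from each; accept when both components accept.
9 states suffice.
        p   q  
>  s0   s1  s2 
   s1   s3  s2 
   s2   s4  s2 
   s3   s3  s5 
   s4   s6  s2 
 * s5   s7  s5 
   s6   s6  s8 
 * s7   s8  s5 
   s8   s8  s8 
(> = start, * = accepting)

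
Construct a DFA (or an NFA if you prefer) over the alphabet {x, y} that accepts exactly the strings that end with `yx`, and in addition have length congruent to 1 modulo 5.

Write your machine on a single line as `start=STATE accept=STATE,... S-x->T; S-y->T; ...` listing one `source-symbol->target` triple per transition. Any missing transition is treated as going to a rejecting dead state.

start=A; accept=G; A-x->B; A-y->B; B-x->C; B-y->C; C-x->D; C-y->D; D-x->E; D-y->E; E-x->A; E-y->F; F-x->G; F-y->B; G-x->C; G-y->C

Build one automaton per condition and run them in lockstep. One (3 states) tracks how much of the suffix `yx` has currently been matched; the other (5 states) tracks the input length modulo 5. Each combined state is a pair, one component from each; accept when both components accept. Equivalent product states are then merged.
7 states suffice.
       x  y 
>  A   B  B 
   B   C  C 
   C   D  D 
   D   E  E 
   E   A  F 
   F   G  B 
 * G   C  C 
(> = start, * = accepting)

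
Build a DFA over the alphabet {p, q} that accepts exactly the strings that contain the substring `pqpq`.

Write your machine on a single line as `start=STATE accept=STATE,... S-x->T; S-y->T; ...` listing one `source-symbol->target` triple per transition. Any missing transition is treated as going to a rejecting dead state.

start=s0; accept=s4; s0-p->s1; s0-q->s0; s1-p->s1; s1-q->s2; s2-p->s3; s2-q->s0; s3-p->s1; s3-q->s4; s4-p->s4; s4-q->s4

Track how much of `pqpq` has been matched so far: state s0 is no progress, s4 is the absorbing accept state reached once `pqpq` has occurred. Intermediate states record partial matches; on a mismatch, fall back to the longest reusable overlap.
        p   q  
>  s0   s1  s0 
   s1   s1  s2 
   s2   s3  s0 
   s3   s1  s4 
 * s4   s4  s4 
(> = start, * = accepting)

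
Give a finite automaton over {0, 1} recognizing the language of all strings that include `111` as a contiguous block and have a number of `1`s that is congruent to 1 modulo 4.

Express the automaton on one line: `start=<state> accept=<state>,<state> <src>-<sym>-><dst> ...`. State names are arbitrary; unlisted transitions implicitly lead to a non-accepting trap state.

Build one automaton per condition and run them in lockstep. The first has 4 states tracking whether and how much of `111` has been seen; the second has 4 states tracking the count of `1`s modulo 4. A product state is a pair (one from each), accepting exactly when both do.
          0    1  
>  q0     q0   q1 
   q1     q2   q3 
   q2     q2   q4 
   q3     q5   q6 
   q4     q5   q7 
   q5     q5   q8 
   q6     q6   q9 
   q7    q10   q9 
   q8    q10  q11 
   q9     q9  q12 
   q10   q10  q13 
   q11    q0  q12 
 * q12   q12  q14 
   q13    q0  q15 
   q14   q14   q6 
   q15    q2  q14 
(> = start, * = accepting)

start=q0 accept=q12 q0-0->q0 q0-1->q1 q1-0->q2 q1-1->q3 q2-0->q2 q2-1->q4 q3-0->q5 q3-1->q6 q4-0->q5 q4-1->q7 q5-0->q5 q5-1->q8 q6-0->q6 q6-1->q9 q7-0->q10 q7-1->q9 q8-0->q10 q8-1->q11 q9-0->q9 q9-1->q12 q10-0->q10 q10-1->q13 q11-0->q0 q11-1->q12 q12-0->q12 q12-1->q14 q13-0->q0 q13-1->q15 q14-0->q14 q14-1->q6 q15-0->q2 q15-1->q14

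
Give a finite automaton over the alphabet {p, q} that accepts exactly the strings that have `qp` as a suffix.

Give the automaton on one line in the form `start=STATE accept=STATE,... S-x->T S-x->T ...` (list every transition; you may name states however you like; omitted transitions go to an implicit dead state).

start=S0 accept=S2 S0-p->S0 S0-q->S1 S1-p->S2 S1-q->S1 S2-p->S0 S2-q->S1

Let each state record the length of the longest suffix of the input read so far that is also a prefix of `qp`. S1 means the last symbol is `q`; S2 means the last 2 symbols are `qp`. Accept only at S2, where the string currently ends in `qp`.
A 3-state machine:
        p   q  
>  S0   S0  S1 
   S1   S2  S1 
 * S2   S0  S1 
(> = start, * = accepting)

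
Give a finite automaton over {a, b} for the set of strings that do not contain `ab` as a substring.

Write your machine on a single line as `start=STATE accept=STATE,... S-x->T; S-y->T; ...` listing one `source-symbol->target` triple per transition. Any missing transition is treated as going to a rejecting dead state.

start=q0; accept=q0,q1; q0-a->q1; q0-b->q0; q1-a->q1; q1-b->q2; q2-a->q2; q2-b->q2

This is the complement of 'contains `ab`'. Use the same substring-matching states — q0 through q2 holding how much of `ab` has just been matched — but flip the accepting set: everything except the trap q2 accepts.
With 3 states:
        a   b  
>* q0   q1  q0 
 * q1   q1  q2 
   q2   q2  q2 
(> = start, * = accepting)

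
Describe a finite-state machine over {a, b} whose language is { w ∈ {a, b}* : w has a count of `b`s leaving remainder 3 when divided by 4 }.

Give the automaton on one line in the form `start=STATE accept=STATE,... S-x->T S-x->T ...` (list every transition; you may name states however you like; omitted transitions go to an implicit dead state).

Keep the running count of `b`s modulo 4: each `b` advances along the cycle s0 → s1 → s2 → s3 → s0 while other symbols loop. Accept at s3.
A 4-state machine:
        a   b  
>  s0   s0  s1 
   s1   s1  s2 
   s2   s2  s3 
 * s3   s3  s0 
(> = start, * = accepting)

start=s0 accept=s3 s0-a->s0 s0-b->s1 s1-a->s1 s1-b->s2 s2-a->s2 s2-b->s3 s3-a->s3 s3-b->s0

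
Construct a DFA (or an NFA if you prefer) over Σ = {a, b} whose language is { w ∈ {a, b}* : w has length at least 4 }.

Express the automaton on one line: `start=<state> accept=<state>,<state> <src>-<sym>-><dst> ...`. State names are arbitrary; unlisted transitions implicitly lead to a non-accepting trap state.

We only need to distinguish lengths 0, 1, …, 4, and '>4'. Chain q0 → q1 → q2 → q3 → q4 → q5 on every symbol, with q5 looping. Accepting states: {q4, q5}.
A 6-state machine:
        a   b  
>  q0   q1  q1 
   q1   q2  q2 
   q2   q3  q3 
   q3   q4  q4 
 * q4   q5  q5 
 * q5   q5  q5 
(> = start, * = accepting)

start=q0 accept=q4,q5 q0-a->q1 q0-b->q1 q1-a->q2 q1-b->q2 q2-a->q3 q2-b->q3 q3-a->q4 q3-b->q4 q4-a->q5 q4-b->q5 q5-a->q5 q5-b->q5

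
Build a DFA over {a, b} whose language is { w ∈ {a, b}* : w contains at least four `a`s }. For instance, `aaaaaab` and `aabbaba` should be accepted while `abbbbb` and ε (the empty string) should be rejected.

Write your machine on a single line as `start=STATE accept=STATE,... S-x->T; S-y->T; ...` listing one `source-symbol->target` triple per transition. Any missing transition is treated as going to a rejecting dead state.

start=q0; accept=q4,q5; q0-a->q1; q0-b->q0; q1-a->q2; q1-b->q1; q2-a->q3; q2-b->q2; q3-a->q4; q3-b->q3; q4-a->q5; q4-b->q4; q5-a->q5; q5-b->q5

Count `a`s, saturating at 5: states q0 through q4 mean 0 through 4 `a`s seen; q5 means more than 4. Each `a` increments (capped at q5); other symbols loop. Accept from {q4, q5}.
With 6 states:
        a   b  
>  q0   q1  q0 
   q1   q2  q1 
   q2   q3  q2 
   q3   q4  q3 
 * q4   q5  q4 
 * q5   q5  q5 
(> = start, * = accepting)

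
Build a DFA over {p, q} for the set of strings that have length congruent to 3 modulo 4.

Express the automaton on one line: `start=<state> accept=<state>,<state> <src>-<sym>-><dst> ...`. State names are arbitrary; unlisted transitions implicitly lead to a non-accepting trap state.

start=S0 accept=S3 S0-p->S1 S0-q->S1 S1-p->S2 S1-q->S2 S2-p->S3 S2-q->S3 S3-p->S0 S3-q->S0

Count input length modulo 4: every symbol advances one step around the cycle S0 → S1 → S2 → S3 → S0. Accept at S3.
4 states suffice.
        p   q  
>  S0   S1  S1 
   S1   S2  S2 
   S2   S3  S3 
 * S3   S0  S0 
(> = start, * = accepting)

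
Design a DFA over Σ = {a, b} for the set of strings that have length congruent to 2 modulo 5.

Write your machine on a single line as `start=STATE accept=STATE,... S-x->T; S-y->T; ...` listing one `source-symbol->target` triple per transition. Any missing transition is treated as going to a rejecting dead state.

start=q0; accept=q2; q0-a->q1; q0-b->q1; q1-a->q2; q1-b->q2; q2-a->q3; q2-b->q3; q3-a->q4; q3-b->q4; q4-a->q0; q4-b->q0

Only the length mod 5 matters, so use a 5-cycle: from any state, every input symbol moves to the next state, wrapping q4 back to q0. Mark q2 accepting.
5 states suffice.
        a   b  
>  q0   q1  q1 
   q1   q2  q2 
 * q2   q3  q3 
   q3   q4  q4 
   q4   q0  q0 
(> = start, * = accepting)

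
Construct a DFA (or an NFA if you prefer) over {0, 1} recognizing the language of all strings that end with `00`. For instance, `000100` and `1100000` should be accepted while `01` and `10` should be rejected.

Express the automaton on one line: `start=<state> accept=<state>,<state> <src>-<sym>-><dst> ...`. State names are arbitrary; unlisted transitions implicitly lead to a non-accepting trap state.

Let each state record the length of the longest suffix of the input read so far that is also a prefix of `00`. B means the last symbol is `0`; C means the last 2 symbols are `00`. Accept only at C, where the string currently ends in `00`.
A 3-state machine:
       0  1 
>  A   B  A 
   B   C  A 
 * C   C  A 
(> = start, * = accepting)

start=A accept=C A-0->B A-1->A B-0->C B-1->A C-0->C C-1->A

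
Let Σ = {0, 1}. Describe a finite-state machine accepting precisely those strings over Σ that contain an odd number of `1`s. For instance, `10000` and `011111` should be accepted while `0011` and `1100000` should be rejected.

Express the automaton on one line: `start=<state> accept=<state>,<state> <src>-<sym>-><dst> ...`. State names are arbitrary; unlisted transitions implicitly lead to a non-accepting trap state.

The only thing that matters is how many `1`s have appeared, reduced mod 2. Use one state per residue: A for 0, …, B for 1. Reading `1` moves to the next residue; anything else stays put. B is accepting.
A 2-state machine:
       0  1 
>  A   A  B 
 * B   B  A 
(> = start, * = accepting)

start=A accept=B A-0->A A-1->B B-0->B B-1->A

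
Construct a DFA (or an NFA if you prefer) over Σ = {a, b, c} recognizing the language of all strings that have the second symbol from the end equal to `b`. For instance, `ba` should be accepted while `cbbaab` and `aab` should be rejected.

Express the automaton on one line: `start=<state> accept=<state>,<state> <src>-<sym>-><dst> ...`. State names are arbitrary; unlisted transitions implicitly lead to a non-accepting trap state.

start=q0 accept=q7,q8,q9 q0-a->q1 q0-b->q2 q0-c->q3 q1-a->q4 q1-b->q5 q1-c->q6 q2-a->q7 q2-b->q8 q2-c->q9 q3-a->q10 q3-b->q11 q3-c->q12 q4-a->q4 q4-b->q5 q4-c->q6 q5-a->q7 q5-b->q8 q5-c->q9 q6-a->q10 q6-b->q11 q6-c->q12 q7-a->q4 q7-b->q5 q7-c->q6 q8-a->q7 q8-b->q8 q8-c->q9 q9-a->q10 q9-b->q11 q9-c->q12 q10-a->q4 q10-b->q5 q10-c->q6 q11-a->q7 q11-b->q8 q11-c->q9 q12-a->q10 q12-b->q11 q12-c->q12

Because acceptance depends on a position counted from the end, the machine has to buffer the most recent 2 symbols. Make each state the string of the last up-to-2 symbols read; on input `x` shift the window left and append `x`. Accept when the buffered window has length 2 and begins with `b`.
          a    b    c  
>  q0     q1   q2   q3 
   q1     q4   q5   q6 
   q2     q7   q8   q9 
   q3    q10  q11  q12 
   q4     q4   q5   q6 
   q5     q7   q8   q9 
   q6    q10  q11  q12 
 * q7     q4   q5   q6 
 * q8     q7   q8   q9 
 * q9    q10  q11  q12 
   q10    q4   q5   q6 
   q11    q7   q8   q9 
   q12   q10  q11  q12 
(> = start, * = accepting)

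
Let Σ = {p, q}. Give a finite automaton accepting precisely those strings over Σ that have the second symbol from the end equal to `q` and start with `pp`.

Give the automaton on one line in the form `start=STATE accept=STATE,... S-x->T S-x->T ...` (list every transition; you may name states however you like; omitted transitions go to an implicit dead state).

Handle the two conditions separately and then intersect. The first has 7 states tracking the last 2 symbols read; the second has 4 states tracking whether the input so far still matches the prefix `pp`. A product state is a pair (one from each), accepting exactly when both do. Equivalent product states are then merged.
A 7-state machine:
        p   q  
>  s0   s1  s2 
   s1   s3  s2 
   s2   s2  s2 
   s3   s3  s4 
   s4   s5  s6 
 * s5   s3  s4 
 * s6   s5  s6 
(> = start, * = accepting)

start=s0 accept=s5,s6 s0-p->s1 s0-q->s2 s1-p->s3 s1-q->s2 s2-p->s2 s2-q->s2 s3-p->s3 s3-q->s4 s4-p->s5 s4-q->s6 s5-p->s3 s5-q->s4 s6-p->s5 s6-q->s6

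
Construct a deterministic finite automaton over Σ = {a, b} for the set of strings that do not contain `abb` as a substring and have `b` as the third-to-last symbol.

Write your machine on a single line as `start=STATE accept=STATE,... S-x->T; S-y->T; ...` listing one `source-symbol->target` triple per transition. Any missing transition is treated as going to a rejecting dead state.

start=S0; accept=S7,S8,S9,S10; S0-a->S1; S0-b->S2; S1-a->S1; S1-b->S3; S2-a->S4; S2-b->S5; S3-a->S4; S3-b->S6; S4-a->S7; S4-b->S8; S5-a->S9; S5-b->S10; S6-a->S6; S6-b->S6; S7-a->S1; S7-b->S3; S8-a->S4; S8-b->S6; S9-a->S7; S9-b->S8; S10-a->S9; S10-b->S10

Handle the two conditions separately and then intersect. The first has 4 states tracking partial matches of the forbidden pattern `abb`; the second has 15 states tracking the last 3 symbols read. A product state is a pair (one from each), accepting exactly when both do. Equivalent product states are then merged.
          a    b  
>  S0     S1   S2 
   S1     S1   S3 
   S2     S4   S5 
   S3     S4   S6 
   S4     S7   S8 
   S5     S9  S10 
   S6     S6   S6 
 * S7     S1   S3 
 * S8     S4   S6 
 * S9     S7   S8 
 * S10    S9  S10 
(> = start, * = accepting)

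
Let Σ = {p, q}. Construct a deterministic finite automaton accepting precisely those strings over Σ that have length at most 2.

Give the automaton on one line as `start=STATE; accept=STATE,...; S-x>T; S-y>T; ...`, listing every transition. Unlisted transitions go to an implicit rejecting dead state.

We only need to distinguish lengths 0, 1, …, 2, and '>2'. Chain A → B → C → D on every symbol, with D looping. Accepting states: {A, B, C}.
A 4-state machine:
       p  q 
>* A   B  B 
 * B   C  C 
 * C   D  D 
   D   D  D 
(> = start, * = accepting)

start=A; accept=A,B,C; A-p>B; A-q>B; B-p>C; B-q>C; C-p>D; C-q>D; D-p>D; D-q>D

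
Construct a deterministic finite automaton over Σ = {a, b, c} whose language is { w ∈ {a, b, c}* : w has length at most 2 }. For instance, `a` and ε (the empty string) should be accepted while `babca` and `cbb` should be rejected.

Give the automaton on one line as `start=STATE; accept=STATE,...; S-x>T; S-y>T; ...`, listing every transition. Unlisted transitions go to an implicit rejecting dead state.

We only need to distinguish lengths 0, 1, …, 2, and '>2'. Chain s0 → s1 → s2 → s3 on every symbol, with s3 looping. Accepting states: {s0, s1, s2}.
With 4 states:
        a   b   c  
>* s0   s1  s1  s1 
 * s1   s2  s2  s2 
 * s2   s3  s3  s3 
   s3   s3  s3  s3 
(> = start, * = accepting)

start=s0; accept=s0,s1,s2; s0-a>s1; s0-b>s1; s0-c>s1; s1-a>s2; s1-b>s2; s1-c>s2; s2-a>s3; s2-b>s3; s2-c>s3; s3-a>s3; s3-b>s3; s3-c>s3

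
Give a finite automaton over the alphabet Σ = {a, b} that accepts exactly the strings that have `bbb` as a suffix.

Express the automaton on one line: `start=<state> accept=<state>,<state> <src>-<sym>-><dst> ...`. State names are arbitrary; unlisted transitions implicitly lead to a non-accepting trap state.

start=q0 accept=q3 q0-a->q0 q0-b->q1 q1-a->q0 q1-b->q2 q2-a->q0 q2-b->q3 q3-a->q0 q3-b->q3

Remember how much of `bbb` the current input suffix matches. State q0 means no match yet; q1 means the last symbol is `b`; q2 means the last 2 symbols are `bb`; q3 means the last 3 symbols are `bbb`. Only q3 accepts. On a mismatch, fall back to the longest proper suffix that is still a prefix of `bbb`.
        a   b  
>  q0   q0  q1 
   q1   q0  q2 
   q2   q0  q3 
 * q3   q0  q3 
(> = start, * = accepting)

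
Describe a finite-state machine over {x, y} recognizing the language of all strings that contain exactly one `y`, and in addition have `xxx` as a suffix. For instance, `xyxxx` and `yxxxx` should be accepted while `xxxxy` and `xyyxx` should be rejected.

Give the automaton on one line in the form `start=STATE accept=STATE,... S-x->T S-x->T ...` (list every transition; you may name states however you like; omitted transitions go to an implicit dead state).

Run two small machines in parallel and take their product. One (3 states) tracks the count of `y`s, saturating at 2; the other (4 states) tracks how much of the suffix `xxx` has currently been matched. Each combined state is a pair, one component from each; accept when both components accept. After merging equivalent states the machine shrinks.
A 6-state machine:
        x   y  
>  s0   s0  s1 
   s1   s2  s3 
   s2   s4  s3 
   s3   s3  s3 
   s4   s5  s3 
 * s5   s5  s3 
(> = start, * = accepting)

start=s0 accept=s5 s0-x->s0 s0-y->s1 s1-x->s2 s1-y->s3 s2-x->s4 s2-y->s3 s3-x->s3 s3-y->s3 s4-x->s5 s4-y->s3 s5-x->s5 s5-y->s3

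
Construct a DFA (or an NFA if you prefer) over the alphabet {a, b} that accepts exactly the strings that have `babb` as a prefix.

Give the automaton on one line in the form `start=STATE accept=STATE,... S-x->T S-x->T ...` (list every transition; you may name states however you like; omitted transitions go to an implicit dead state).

start=q0 accept=q4 q0-a->q5 q0-b->q1 q1-a->q2 q1-b->q5 q2-a->q5 q2-b->q3 q3-a->q5 q3-b->q4 q4-a->q4 q4-b->q4 q5-a->q5 q5-b->q5

Walk along `babb` while the input agrees: from q0 take `b` to q1, and so on. Any deviation drops to the rejecting sink q5. Once q4 is reached the prefix is confirmed and every continuation is accepted.
With 6 states:
        a   b  
>  q0   q5  q1 
   q1   q2  q5 
   q2   q5  q3 
   q3   q5  q4 
 * q4   q4  q4 
   q5   q5  q5 
(> = start, * = accepting)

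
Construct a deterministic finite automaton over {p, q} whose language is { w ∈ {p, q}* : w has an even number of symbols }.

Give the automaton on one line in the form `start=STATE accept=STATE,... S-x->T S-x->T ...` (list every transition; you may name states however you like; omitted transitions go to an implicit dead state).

start=S0 accept=S0 S0-p->S1 S0-q->S1 S1-p->S0 S1-q->S0

Count input length modulo 2: every symbol advances one step around the cycle S0 → S1 → S0. Accept at S0.
A 2-state machine:
        p   q  
>* S0   S1  S1 
   S1   S0  S0 
(> = start, * = accepting)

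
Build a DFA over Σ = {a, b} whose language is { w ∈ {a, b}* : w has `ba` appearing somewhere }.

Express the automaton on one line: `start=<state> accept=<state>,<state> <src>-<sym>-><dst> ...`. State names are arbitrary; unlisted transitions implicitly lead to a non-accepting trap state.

start=q0 accept=q2 q0-a->q0 q0-b->q1 q1-a->q2 q1-b->q1 q2-a->q2 q2-b->q2

States q0..q1 record the length of the longest prefix of `ba` that matches the current input suffix. Reaching q2 means `ba` has been seen, and we stay there forever. Accept from q2.
3 states suffice.
        a   b  
>  q0   q0  q1 
   q1   q2  q1 
 * q2   q2  q2 
(> = start, * = accepting)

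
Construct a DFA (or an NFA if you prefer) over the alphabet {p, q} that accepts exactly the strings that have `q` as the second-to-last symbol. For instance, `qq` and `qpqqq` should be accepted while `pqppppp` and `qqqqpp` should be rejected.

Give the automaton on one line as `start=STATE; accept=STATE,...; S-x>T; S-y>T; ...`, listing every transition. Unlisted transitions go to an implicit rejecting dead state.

start=S0; accept=S5,S6; S0-p>S1; S0-q>S2; S1-p>S3; S1-q>S4; S2-p>S5; S2-q>S6; S3-p>S3; S3-q>S4; S4-p>S5; S4-q>S6; S5-p>S3; S5-q>S4; S6-p>S5; S6-q>S6

Because acceptance depends on a position counted from the end, the machine has to buffer the most recent 2 symbols. Make each state the string of the last up-to-2 symbols read; on input `x` shift the window left and append `x`. Accept when the buffered window has length 2 and begins with `q`.
7 states suffice.
        p   q  
>  S0   S1  S2 
   S1   S3  S4 
   S2   S5  S6 
   S3   S3  S4 
   S4   S5  S6 
 * S5   S3  S4 
 * S6   S5  S6 
(> = start, * = accepting)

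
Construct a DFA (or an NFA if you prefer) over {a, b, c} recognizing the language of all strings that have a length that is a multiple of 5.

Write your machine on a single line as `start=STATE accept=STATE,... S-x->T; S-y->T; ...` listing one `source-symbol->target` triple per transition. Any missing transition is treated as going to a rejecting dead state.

Count input length modulo 5: every symbol advances one step around the cycle q0 → q1 → q2 → q3 → q4 → q0. Accept at q0.
A 5-state machine:
        a   b   c  
>* q0   q1  q1  q1 
   q1   q2  q2  q2 
   q2   q3  q3  q3 
   q3   q4  q4  q4 
   q4   q0  q0  q0 
(> = start, * = accepting)

start=q0; accept=q0; q0-a->q1; q0-b->q1; q0-c->q1; q1-a->q2; q1-b->q2; q1-c->q2; q2-a->q3; q2-b->q3; q2-c->q3; q3-a->q4; q3-b->q4; q3-c->q4; q4-a->q0; q4-b->q0; q4-c->q0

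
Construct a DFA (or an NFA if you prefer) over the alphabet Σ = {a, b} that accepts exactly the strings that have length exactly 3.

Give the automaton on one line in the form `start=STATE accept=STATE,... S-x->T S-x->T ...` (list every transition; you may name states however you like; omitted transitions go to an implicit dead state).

Count input length up to 4: every symbol moves from q0 toward q4, which means 'more than 3' and absorbs. Accept from {q3}.
5 states suffice.
        a   b  
>  q0   q1  q1 
   q1   q2  q2 
   q2   q3  q3 
 * q3   q4  q4 
   q4   q4  q4 
(> = start, * = accepting)

start=q0 accept=q3 q0-a->q1 q0-b->q1 q1-a->q2 q1-b->q2 q2-a->q3 q2-b->q3 q3-a->q4 q3-b->q4 q4-a->q4 q4-b->q4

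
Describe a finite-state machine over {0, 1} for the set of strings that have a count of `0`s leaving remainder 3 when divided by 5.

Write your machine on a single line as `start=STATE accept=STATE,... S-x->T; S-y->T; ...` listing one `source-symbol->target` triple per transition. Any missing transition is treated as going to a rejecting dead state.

Keep the running count of `0`s modulo 5: each `0` advances along the cycle s0 → s1 → s2 → s3 → s4 → s0 while other symbols loop. Accept at s3.
5 states suffice.
        0   1  
>  s0   s1  s0 
   s1   s2  s1 
   s2   s3  s2 
 * s3   s4  s3 
   s4   s0  s4 
(> = start, * = accepting)

start=s0; accept=s3; s0-0->s1; s0-1->s0; s1-0->s2; s1-1->s1; s2-0->s3; s2-1->s2; s3-0->s4; s3-1->s3; s4-0->s0; s4-1->s4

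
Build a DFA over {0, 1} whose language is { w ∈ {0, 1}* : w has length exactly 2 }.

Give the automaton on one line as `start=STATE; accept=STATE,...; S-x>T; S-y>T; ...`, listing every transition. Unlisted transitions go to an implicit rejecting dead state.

Count input length up to 3: every symbol moves from q0 toward q3, which means 'more than 2' and absorbs. Accept from {q2}.
        0   1  
>  q0   q1  q1 
   q1   q2  q2 
 * q2   q3  q3 
   q3   q3  q3 
(> = start, * = accepting)

start=q0; accept=q2; q0-0>q1; q0-1>q1; q1-0>q2; q1-1>q2; q2-0>q3; q2-1>q3; q3-0>q3; q3-1>q3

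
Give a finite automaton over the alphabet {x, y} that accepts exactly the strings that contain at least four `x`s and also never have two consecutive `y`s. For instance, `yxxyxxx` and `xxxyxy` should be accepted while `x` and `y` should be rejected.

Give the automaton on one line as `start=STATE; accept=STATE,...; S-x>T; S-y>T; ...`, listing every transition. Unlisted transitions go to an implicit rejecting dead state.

Handle the two conditions separately and then intersect. The first has 6 states tracking the count of `x`s, saturating at 5; the second has 3 states tracking partial matches of the forbidden pattern `yy`. A product state is a pair (one from each), accepting exactly when both do. Minimizing collapses redundant product states.
       x  y 
>  A   B  C 
   B   D  E 
   C   B  F 
   D   G  H 
   E   D  F 
   F   F  F 
   G   I  J 
   H   G  F 
 * I   I  K 
   J   I  F 
 * K   I  F 
(> = start, * = accepting)

start=A; accept=I,K; A-x>B; A-y>C; B-x>D; B-y>E; C-x>B; C-y>F; D-x>G; D-y>H; E-x>D; E-y>F; F-x>F; F-y>F; G-x>I; G-y>J; H-x>G; H-y>F; I-x>I; I-y>K; J-x>I; J-y>F; K-x>I; K-y>F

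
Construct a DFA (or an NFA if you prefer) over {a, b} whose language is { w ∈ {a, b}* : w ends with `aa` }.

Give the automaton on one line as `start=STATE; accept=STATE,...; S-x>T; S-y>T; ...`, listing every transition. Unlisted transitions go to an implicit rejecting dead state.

start=s0; accept=s2; s0-a>s1; s0-b>s0; s1-a>s2; s1-b>s0; s2-a>s2; s2-b>s0

Let each state record the length of the longest suffix of the input read so far that is also a prefix of `aa`. s1 means the last symbol is `a`; s2 means the last 2 symbols are `aa`. Accept only at s2, where the string currently ends in `aa`.
A 3-state machine:
        a   b  
>  s0   s1  s0 
   s1   s2  s0 
 * s2   s2  s0 
(> = start, * = accepting)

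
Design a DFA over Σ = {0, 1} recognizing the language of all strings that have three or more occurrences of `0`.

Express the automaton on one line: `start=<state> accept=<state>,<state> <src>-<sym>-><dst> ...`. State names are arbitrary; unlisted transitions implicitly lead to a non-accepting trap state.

start=s0 accept=s3,s4 s0-0->s1 s0-1->s0 s1-0->s2 s1-1->s1 s2-0->s3 s2-1->s2 s3-0->s4 s3-1->s3 s4-0->s4 s4-1->s4

Only the number of `0`s matters, and only up to 4. Make a chain s0 → s1 → s2 → s3 → s4 advanced by each `0` (with s4 absorbing); every other symbol self-loops. The accepting set is {s3, s4}.
A 5-state machine:
        0   1  
>  s0   s1  s0 
   s1   s2  s1 
   s2   s3  s2 
 * s3   s4  s3 
 * s4   s4  s4 
(> = start, * = accepting)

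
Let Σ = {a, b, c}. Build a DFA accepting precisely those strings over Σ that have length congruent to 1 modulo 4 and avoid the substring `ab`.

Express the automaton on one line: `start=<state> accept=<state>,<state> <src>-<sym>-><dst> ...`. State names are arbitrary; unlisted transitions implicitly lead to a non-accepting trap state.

start=q0 accept=q1,q2 q0-a->q1 q0-b->q2 q0-c->q2 q1-a->q3 q1-b->q4 q1-c->q5 q2-a->q3 q2-b->q5 q2-c->q5 q3-a->q6 q3-b->q7 q3-c->q8 q4-a->q7 q4-b->q7 q4-c->q7 q5-a->q6 q5-b->q8 q5-c->q8 q6-a->q9 q6-b->q10 q6-c->q0 q7-a->q10 q7-b->q10 q7-c->q10 q8-a->q9 q8-b->q0 q8-c->q0 q9-a->q1 q9-b->q11 q9-c->q2 q10-a->q11 q10-b->q11 q10-c->q11 q11-a->q4 q11-b->q4 q11-c->q4

Run two small machines in parallel and take their product. The first has 4 states tracking the input length modulo 4; the second has 3 states tracking partial matches of the forbidden pattern `ab`. A product state is a pair (one from each), accepting exactly when both do.
With 12 states:
          a    b    c  
>  q0     q1   q2   q2 
 * q1     q3   q4   q5 
 * q2     q3   q5   q5 
   q3     q6   q7   q8 
   q4     q7   q7   q7 
   q5     q6   q8   q8 
   q6     q9  q10   q0 
   q7    q10  q10  q10 
   q8     q9   q0   q0 
   q9     q1  q11   q2 
   q10   q11  q11  q11 
   q11    q4   q4   q4 
(> = start, * = accepting)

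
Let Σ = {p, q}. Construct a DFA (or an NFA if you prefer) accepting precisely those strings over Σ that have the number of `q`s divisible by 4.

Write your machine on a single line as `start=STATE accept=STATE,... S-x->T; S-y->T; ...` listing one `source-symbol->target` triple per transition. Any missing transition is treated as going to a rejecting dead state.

start=s0; accept=s0; s0-p->s0; s0-q->s1; s1-p->s1; s1-q->s2; s2-p->s2; s2-q->s3; s3-p->s3; s3-q->s0

Keep the running count of `q`s modulo 4: each `q` advances along the cycle s0 → s1 → s2 → s3 → s0 while other symbols loop. Accept at s0.
        p   q  
>* s0   s0  s1 
   s1   s1  s2 
   s2   s2  s3 
   s3   s3  s0 
(> = start, * = accepting)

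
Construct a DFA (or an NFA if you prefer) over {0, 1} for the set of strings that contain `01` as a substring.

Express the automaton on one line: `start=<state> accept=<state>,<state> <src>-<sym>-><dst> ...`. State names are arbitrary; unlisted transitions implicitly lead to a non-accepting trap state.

States q0..q1 record the length of the longest prefix of `01` that matches the current input suffix. Reaching q2 means `01` has been seen, and we stay there forever. Accept from q2.
3 states suffice.
        0   1  
>  q0   q1  q0 
   q1   q1  q2 
 * q2   q2  q2 
(> = start, * = accepting)

start=q0 accept=q2 q0-0->q1 q0-1->q0 q1-0->q1 q1-1->q2 q2-0->q2 q2-1->q2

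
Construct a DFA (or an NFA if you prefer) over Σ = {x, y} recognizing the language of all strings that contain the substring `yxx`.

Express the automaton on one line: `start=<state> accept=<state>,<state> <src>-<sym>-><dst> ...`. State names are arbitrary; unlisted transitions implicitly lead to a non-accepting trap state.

States S0..S2 record the length of the longest prefix of `yxx` that matches the current input suffix. Reaching S3 means `yxx` has been seen, and we stay there forever. Accept from S3.
4 states suffice.
        x   y  
>  S0   S0  S1 
   S1   S2  S1 
   S2   S3  S1 
 * S3   S3  S3 
(> = start, * = accepting)

start=S0 accept=S3 S0-x->S0 S0-y->S1 S1-x->S2 S1-y->S1 S2-x->S3 S2-y->S1 S3-x->S3 S3-y->S3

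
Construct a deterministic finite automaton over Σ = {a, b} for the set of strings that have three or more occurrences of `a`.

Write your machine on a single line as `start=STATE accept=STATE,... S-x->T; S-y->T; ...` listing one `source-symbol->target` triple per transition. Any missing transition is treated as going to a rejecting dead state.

start=q0; accept=q3,q4; q0-a->q1; q0-b->q0; q1-a->q2; q1-b->q1; q2-a->q3; q2-b->q2; q3-a->q4; q3-b->q3; q4-a->q4; q4-b->q4

Count `a`s, saturating at 4: states q0 through q3 mean 0 through 3 `a`s seen; q4 means more than 3. Each `a` increments (capped at q4); other symbols loop. Accept from {q3, q4}.
With 5 states:
        a   b  
>  q0   q1  q0 
   q1   q2  q1 
   q2   q3  q2 
 * q3   q4  q3 
 * q4   q4  q4 
(> = start, * = accepting)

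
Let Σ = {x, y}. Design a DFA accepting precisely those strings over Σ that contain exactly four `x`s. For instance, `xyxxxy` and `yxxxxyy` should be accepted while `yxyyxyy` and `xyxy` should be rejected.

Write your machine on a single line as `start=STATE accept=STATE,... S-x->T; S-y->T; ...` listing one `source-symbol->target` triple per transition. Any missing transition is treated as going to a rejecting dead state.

start=s0; accept=s4; s0-x->s1; s0-y->s0; s1-x->s2; s1-y->s1; s2-x->s3; s2-y->s2; s3-x->s4; s3-y->s3; s4-x->s5; s4-y->s4; s5-x->s5; s5-y->s5

Count `x`s, saturating at 5: states s0 through s4 mean 0 through 4 `x`s seen; s5 means more than 4. Each `x` increments (capped at s5); other symbols loop. Accept from {s4}.
6 states suffice.
        x   y  
>  s0   s1  s0 
   s1   s2  s1 
   s2   s3  s2 
   s3   s4  s3 
 * s4   s5  s4 
   s5   s5  s5 
(> = start, * = accepting)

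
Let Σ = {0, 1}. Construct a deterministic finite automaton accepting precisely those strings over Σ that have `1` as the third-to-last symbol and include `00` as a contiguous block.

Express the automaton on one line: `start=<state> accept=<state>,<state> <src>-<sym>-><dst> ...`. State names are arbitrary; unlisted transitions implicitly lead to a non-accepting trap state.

start=A accept=L,R,S,T A-0->B A-1->C B-0->D B-1->E C-0->F C-1->G D-0->H D-1->I E-0->J E-1->K F-0->L F-1->M G-0->N G-1->O H-0->H H-1->I I-0->P I-1->Q J-0->L J-1->M K-0->N K-1->O L-0->H L-1->I M-0->J M-1->K N-0->L N-1->M O-0->N O-1->O P-0->L P-1->R Q-0->S Q-1->T R-0->P R-1->Q S-0->L S-1->R T-0->S T-1->T

Run two small machines in parallel and take their product. The first has 15 states tracking the last 3 symbols read; the second has 3 states tracking whether and how much of `00` has been seen. A product state is a pair (one from each), accepting exactly when both do.
A 20-state machine:
       0  1 
>  A   B  C 
   B   D  E 
   C   F  G 
   D   H  I 
   E   J  K 
   F   L  M 
   G   N  O 
   H   H  I 
   I   P  Q 
   J   L  M 
   K   N  O 
 * L   H  I 
   M   J  K 
   N   L  M 
   O   N  O 
   P   L  R 
   Q   S  T 
 * R   P  Q 
 * S   L  R 
 * T   S  T 
(> = start, * = accepting)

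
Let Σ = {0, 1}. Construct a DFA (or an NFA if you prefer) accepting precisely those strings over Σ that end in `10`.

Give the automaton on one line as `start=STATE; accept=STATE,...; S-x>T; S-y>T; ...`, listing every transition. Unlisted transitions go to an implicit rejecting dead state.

Remember how much of `10` the current input suffix matches. State q0 means no match yet; q1 means the last symbol is `1`; q2 means the last 2 symbols are `10`. Only q2 accepts. On a mismatch, fall back to the longest proper suffix that is still a prefix of `10`.
With 3 states:
        0   1  
>  q0   q0  q1 
   q1   q2  q1 
 * q2   q0  q1 
(> = start, * = accepting)

start=q0; accept=q2; q0-0>q0; q0-1>q1; q1-0>q2; q1-1>q1; q2-0>q0; q2-1>q1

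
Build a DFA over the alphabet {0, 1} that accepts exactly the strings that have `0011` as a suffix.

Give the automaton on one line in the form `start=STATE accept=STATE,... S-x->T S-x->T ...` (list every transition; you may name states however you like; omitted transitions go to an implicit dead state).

start=q0 accept=q4 q0-0->q1 q0-1->q0 q1-0->q2 q1-1->q0 q2-0->q2 q2-1->q3 q3-0->q1 q3-1->q4 q4-0->q1 q4-1->q0

Let each state record the length of the longest suffix of the input read so far that is also a prefix of `0011`. q1 means the last symbol is `0`; q2 means the last 2 symbols are `00`; q3 means the last 3 symbols are `001`; q4 means the last 4 symbols are `0011`. Accept only at q4, where the string currently ends in `0011`.
With 5 states:
        0   1  
>  q0   q1  q0 
   q1   q2  q0 
   q2   q2  q3 
   q3   q1  q4 
 * q4   q1  q0 
(> = start, * = accepting)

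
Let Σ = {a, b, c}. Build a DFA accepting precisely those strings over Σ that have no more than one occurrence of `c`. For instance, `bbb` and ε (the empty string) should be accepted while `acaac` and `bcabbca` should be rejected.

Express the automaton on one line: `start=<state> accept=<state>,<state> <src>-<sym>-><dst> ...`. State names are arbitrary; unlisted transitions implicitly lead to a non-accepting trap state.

start=q0 accept=q0,q1 q0-a->q0 q0-b->q0 q0-c->q1 q1-a->q1 q1-b->q1 q1-c->q2 q2-a->q2 q2-b->q2 q2-c->q2

Only the number of `c`s matters, and only up to 2. Make a chain q0 → q1 → q2 advanced by each `c` (with q2 absorbing); every other symbol self-loops. The accepting set is {q0, q1}.
        a   b   c  
>* q0   q0  q0  q1 
 * q1   q1  q1  q2 
   q2   q2  q2  q2 
(> = start, * = accepting)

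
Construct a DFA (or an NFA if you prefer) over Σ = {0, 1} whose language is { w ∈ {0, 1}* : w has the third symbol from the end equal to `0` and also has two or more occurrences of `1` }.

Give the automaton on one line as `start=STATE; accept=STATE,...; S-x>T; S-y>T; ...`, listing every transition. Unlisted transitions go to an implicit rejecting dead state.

Handle the two conditions separately and then intersect. One (15 states) tracks the last 3 symbols read; the other (4 states) tracks the count of `1`s, saturating at 3. Each combined state is a pair, one component from each; accept when both components accept. Minimizing collapses redundant product states.
14 states suffice.
          0    1  
>  q0     q1   q2 
   q1     q1   q3 
   q2     q4   q5 
   q3     q4   q6 
   q4     q7   q8 
   q5     q9   q5 
 * q6     q9   q5 
   q7     q7  q10 
   q8    q11   q6 
   q9    q12   q8 
 * q10   q11   q6 
 * q11   q12   q8 
   q12   q13  q10 
 * q13   q13  q10 
(> = start, * = accepting)

start=q0; accept=q6,q10,q11,q13; q0-0>q1; q0-1>q2; q1-0>q1; q1-1>q3; q2-0>q4; q2-1>q5; q3-0>q4; q3-1>q6; q4-0>q7; q4-1>q8; q5-0>q9; q5-1>q5; q6-0>q9; q6-1>q5; q7-0>q7; q7-1>q10; q8-0>q11; q8-1>q6; q9-0>q12; q9-1>q8; q10-0>q11; q10-1>q6; q11-0>q12; q11-1>q8; q12-0>q13; q12-1>q10; q13-0>q13; q13-1>q10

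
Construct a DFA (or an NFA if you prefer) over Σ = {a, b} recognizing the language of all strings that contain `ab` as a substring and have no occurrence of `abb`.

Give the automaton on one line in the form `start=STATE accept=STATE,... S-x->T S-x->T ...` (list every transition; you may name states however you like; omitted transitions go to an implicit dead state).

start=s0 accept=s2,s3 s0-a->s1 s0-b->s0 s1-a->s1 s1-b->s2 s2-a->s3 s2-b->s4 s3-a->s3 s3-b->s2 s4-a->s4 s4-b->s4

Build one automaton per condition and run them in lockstep. The first has 3 states tracking whether and how much of `ab` has been seen; the second has 4 states tracking partial matches of the forbidden pattern `abb`. A product state is a pair (one from each), accepting exactly when both do.
A 5-state machine:
        a   b  
>  s0   s1  s0 
   s1   s1  s2 
 * s2   s3  s4 
 * s3   s3  s2 
   s4   s4  s4 
(> = start, * = accepting)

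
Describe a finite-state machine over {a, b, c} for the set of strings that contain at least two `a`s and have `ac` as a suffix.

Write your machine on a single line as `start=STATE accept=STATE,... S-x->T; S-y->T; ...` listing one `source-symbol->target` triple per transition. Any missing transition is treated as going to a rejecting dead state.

Build one automaton per condition and run them in lockstep. One (4 states) tracks the count of `a`s, saturating at 3; the other (3 states) tracks how much of the suffix `ac` has currently been matched. Each combined state is a pair, one component from each; accept when both components accept. Equivalent product states are then merged.
4 states suffice.
        a   b   c  
>  S0   S1  S0  S0 
   S1   S2  S1  S1 
   S2   S2  S1  S3 
 * S3   S2  S1  S1 
(> = start, * = accepting)

start=S0; accept=S3; S0-a->S1; S0-b->S0; S0-c->S0; S1-a->S2; S1-b->S1; S1-c->S1; S2-a->S2; S2-b->S1; S2-c->S3; S3-a->S2; S3-b->S1; S3-c->S1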